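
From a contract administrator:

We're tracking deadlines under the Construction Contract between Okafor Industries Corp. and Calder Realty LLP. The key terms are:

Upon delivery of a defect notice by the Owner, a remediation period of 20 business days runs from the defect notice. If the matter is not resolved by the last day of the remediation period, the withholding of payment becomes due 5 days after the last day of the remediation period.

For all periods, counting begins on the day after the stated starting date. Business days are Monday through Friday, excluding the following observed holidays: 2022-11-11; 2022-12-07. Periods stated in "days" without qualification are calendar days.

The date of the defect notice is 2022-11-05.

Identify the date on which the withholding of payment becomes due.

2022-12-10

From Saturday, 2022-11-05, 20 business days (Nov 7, Nov 8, Nov 9, Nov 10, …, Dec 1, Dec 2, Dec 5, skipping weekends and the listed holiday on Nov 11) brings us to Monday, 2022-12-05, which is the last day of the remediation period.
The date on which the withholding of payment becomes due: 5 calendar days after 2022-12-05 is 2022-12-10.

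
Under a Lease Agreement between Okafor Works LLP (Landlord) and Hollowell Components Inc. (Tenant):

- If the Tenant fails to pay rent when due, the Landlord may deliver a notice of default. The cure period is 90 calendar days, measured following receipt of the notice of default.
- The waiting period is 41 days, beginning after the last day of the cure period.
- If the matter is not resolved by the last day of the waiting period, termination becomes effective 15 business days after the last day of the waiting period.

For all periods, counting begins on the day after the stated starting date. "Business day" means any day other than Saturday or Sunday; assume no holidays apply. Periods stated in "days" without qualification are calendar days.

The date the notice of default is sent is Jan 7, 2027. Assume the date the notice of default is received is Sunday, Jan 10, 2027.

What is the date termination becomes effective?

Jun 11, 2027

The last day of the cure period: 90 calendar days after Jan 10, 2027 is Apr 10, 2027.
The last day of the waiting period: Apr 10, 2027 + 41 days = May 21, 2027.
The date termination becomes effective: 15 business days after Friday, May 21, 2027, skipping weekends — May 24, May 25, May 26, May 27, …, Jun 9, Jun 10, Jun 11 — lands on Friday, Jun 11, 2027.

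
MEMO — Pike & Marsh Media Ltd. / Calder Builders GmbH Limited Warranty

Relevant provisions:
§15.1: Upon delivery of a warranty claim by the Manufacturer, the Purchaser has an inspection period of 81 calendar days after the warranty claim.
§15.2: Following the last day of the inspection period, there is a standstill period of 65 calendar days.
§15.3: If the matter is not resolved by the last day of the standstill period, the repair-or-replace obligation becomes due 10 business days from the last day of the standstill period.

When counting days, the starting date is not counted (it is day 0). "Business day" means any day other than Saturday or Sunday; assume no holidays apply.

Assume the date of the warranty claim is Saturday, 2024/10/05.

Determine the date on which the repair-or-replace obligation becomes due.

2025/03/14

Adding 81 calendar days to 2024/10/05 gives 2024/12/25, which is the last day of the inspection period.
The last day of the standstill period: 2024/12/25 + 65 days = 2025/02/28.
The date on which the repair-or-replace obligation becomes due: 10 business days after Friday, 2025/02/28, skipping weekends — Mar 3, Mar 4, Mar 5, Mar 6, Mar 7, Mar 10, Mar 11, Mar 12, Mar 13, Mar 14 — lands on Friday, 2025/03/14.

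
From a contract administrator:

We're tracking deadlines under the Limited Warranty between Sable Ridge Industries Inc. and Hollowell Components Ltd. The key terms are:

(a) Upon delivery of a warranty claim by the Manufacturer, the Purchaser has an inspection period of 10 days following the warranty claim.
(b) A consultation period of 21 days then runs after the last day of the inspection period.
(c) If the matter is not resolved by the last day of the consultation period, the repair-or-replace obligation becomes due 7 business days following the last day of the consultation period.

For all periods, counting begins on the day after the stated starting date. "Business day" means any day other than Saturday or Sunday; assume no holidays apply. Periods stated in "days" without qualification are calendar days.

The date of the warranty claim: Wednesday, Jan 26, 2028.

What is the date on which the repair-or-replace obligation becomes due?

The last day of the inspection period: 10 calendar days after Jan 26, 2028 is Feb 5, 2028.
The last day of the consultation period: Feb 5, 2028 + 21 days = Feb 26, 2028.
From Saturday, Feb 26, 2028, 7 business days (Feb 28, Feb 29, Mar 1, Mar 2, Mar 3, Mar 6, Mar 7, skipping weekends) brings us to Tuesday, Mar 7, 2028, which is the date on which the repair-or-replace obligation becomes due.

Mar 7, 2028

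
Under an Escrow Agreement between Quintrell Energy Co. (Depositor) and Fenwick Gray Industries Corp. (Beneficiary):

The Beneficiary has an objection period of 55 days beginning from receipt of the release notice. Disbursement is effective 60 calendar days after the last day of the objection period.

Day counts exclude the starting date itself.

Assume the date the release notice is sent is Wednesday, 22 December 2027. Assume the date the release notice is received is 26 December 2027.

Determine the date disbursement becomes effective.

Adding 55 calendar days to 26 December 2027 gives 19 February 2028, which is the last day of the objection period.
The date disbursement becomes effective: 60 calendar days after 19 February 2028 is 19 April 2028.

19 April 2028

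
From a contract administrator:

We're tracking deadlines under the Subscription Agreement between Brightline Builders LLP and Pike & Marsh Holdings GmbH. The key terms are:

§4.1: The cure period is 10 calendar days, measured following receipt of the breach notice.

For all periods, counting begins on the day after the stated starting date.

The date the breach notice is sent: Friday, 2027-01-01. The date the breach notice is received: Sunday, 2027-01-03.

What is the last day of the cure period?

2027-01-13

The last day of the cure period: 10 calendar days after 2027-01-03 is 2027-01-13.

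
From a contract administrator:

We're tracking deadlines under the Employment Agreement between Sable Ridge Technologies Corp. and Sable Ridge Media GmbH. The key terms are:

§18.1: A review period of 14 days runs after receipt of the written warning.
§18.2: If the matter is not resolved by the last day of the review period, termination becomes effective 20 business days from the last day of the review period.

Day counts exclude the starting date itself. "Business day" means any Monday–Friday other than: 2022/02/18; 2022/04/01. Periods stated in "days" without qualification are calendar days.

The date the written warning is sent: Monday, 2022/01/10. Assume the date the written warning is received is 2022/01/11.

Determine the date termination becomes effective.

The last day of the review period: 2022/01/11 + 14 days = 2022/01/25.
From Tuesday, 2022/01/25, 20 business days (Jan 26, Jan 27, Jan 28, Jan 31, …, Feb 21, Feb 22, Feb 23, skipping weekends and the listed holiday on Feb 18) brings us to Wednesday, 2022/02/23, which is the date termination becomes effective.

2022/02/23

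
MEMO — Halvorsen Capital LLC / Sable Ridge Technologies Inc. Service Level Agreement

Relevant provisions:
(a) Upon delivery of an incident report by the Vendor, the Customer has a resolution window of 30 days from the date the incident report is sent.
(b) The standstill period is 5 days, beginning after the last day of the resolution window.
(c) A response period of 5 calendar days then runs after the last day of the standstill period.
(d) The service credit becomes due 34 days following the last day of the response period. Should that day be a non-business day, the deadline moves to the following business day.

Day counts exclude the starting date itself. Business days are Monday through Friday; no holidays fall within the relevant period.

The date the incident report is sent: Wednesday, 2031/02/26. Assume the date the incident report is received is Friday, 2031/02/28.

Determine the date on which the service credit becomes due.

2031/05/12

Adding 30 calendar days to 2031/02/26 gives 2031/03/28, which is the last day of the resolution window.
The last day of the standstill period: 2031/03/28 + 5 days = 2031/04/02.
Adding 5 calendar days to 2031/04/02 gives 2031/04/07, which is the last day of the response period.
Adding 34 calendar days to 2031/04/07 gives 2031/05/11, which is the date on which the service credit becomes due. That falls on a Sunday, so it rolls to the next business day, Monday, 2031/05/12.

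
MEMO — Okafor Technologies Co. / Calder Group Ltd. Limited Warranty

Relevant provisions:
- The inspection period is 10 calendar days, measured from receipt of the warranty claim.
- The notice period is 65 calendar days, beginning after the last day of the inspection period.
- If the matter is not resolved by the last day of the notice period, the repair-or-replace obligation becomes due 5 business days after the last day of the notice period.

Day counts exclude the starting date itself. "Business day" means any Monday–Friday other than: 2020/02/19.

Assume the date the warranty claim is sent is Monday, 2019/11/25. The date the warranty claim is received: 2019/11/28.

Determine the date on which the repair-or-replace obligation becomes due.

The last day of the inspection period: 10 calendar days after 2019/11/28 is 2019/12/08.
The last day of the notice period: 2019/12/08 + 65 days = 2020/02/11.
The date on which the repair-or-replace obligation becomes due: 5 business days after Tuesday, 2020/02/11, skipping weekends — Feb 12, Feb 13, Feb 14, Feb 17, Feb 18 — lands on Tuesday, 2020/02/18.

2020/02/18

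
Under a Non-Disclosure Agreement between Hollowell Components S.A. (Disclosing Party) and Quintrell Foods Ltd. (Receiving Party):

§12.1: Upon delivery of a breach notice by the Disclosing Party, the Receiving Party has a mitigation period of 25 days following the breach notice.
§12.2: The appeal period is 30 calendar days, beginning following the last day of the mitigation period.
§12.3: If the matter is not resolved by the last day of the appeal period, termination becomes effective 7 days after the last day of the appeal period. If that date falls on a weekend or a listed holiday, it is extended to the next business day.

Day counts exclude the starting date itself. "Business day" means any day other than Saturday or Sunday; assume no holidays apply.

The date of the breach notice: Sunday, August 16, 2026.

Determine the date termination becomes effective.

The last day of the mitigation period: 25 calendar days after August 16, 2026 is September 10, 2026.
The last day of the appeal period: 30 calendar days after September 10, 2026 is October 10, 2026.
The date termination becomes effective: October 10, 2026 + 7 days = October 17, 2026. That falls on a Saturday, so it rolls to the next business day, Monday, October 19, 2026.

October 19, 2026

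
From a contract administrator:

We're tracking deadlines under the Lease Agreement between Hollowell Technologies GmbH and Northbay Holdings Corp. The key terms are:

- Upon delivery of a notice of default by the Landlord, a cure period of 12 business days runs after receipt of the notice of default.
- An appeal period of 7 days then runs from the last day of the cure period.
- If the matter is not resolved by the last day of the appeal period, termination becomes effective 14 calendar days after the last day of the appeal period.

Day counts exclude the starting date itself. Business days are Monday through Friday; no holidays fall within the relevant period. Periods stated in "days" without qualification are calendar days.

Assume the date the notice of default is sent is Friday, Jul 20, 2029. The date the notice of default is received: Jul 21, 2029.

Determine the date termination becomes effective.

From Saturday, Jul 21, 2029, 12 business days (Jul 23, Jul 24, Jul 25, Jul 26, …, Aug 3, Aug 6, Aug 7, skipping weekends) brings us to Tuesday, Aug 7, 2029, which is the last day of the cure period.
The last day of the appeal period: 7 calendar days after Aug 7, 2029 is Aug 14, 2029.
The date termination becomes effective: 14 calendar days after Aug 14, 2029 is Aug 28, 2029.

Aug 28, 2029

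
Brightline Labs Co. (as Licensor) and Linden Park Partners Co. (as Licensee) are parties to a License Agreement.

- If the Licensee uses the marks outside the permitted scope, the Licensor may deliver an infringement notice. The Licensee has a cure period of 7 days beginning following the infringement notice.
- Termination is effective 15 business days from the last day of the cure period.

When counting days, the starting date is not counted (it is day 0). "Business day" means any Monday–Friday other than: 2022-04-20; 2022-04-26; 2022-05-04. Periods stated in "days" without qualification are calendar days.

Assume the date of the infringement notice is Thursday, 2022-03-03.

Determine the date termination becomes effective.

2022-03-31

The last day of the cure period: 7 calendar days after 2022-03-03 is 2022-03-10.
The date termination becomes effective: counting 15 business days from Thursday, 2022-03-10 (Mar 11, Mar 14, Mar 15, Mar 16, …, Mar 29, Mar 30, Mar 31, skipping weekends) reaches Thursday, 2022-03-31.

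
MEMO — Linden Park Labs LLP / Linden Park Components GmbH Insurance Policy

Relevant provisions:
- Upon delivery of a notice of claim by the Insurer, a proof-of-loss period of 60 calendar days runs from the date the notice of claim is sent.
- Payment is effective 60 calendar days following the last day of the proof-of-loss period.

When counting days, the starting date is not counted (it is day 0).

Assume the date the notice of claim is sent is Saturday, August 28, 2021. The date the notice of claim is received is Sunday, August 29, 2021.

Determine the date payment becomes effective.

The last day of the proof-of-loss period: 60 calendar days after August 28, 2021 is October 27, 2021.
The date payment becomes effective: October 27, 2021 + 60 days = December 26, 2021.

December 26, 2021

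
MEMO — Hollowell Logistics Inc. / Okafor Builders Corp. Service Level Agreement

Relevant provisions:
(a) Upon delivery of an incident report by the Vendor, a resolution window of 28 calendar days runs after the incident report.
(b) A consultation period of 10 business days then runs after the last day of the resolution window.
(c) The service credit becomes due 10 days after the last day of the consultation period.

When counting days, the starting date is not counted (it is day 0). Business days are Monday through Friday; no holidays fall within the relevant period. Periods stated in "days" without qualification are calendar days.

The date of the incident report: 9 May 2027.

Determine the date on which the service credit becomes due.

Adding 28 calendar days to 9 May 2027 gives 6 June 2027, which is the last day of the resolution window.
From Sunday, 6 June 2027, 10 business days (Jun 7, Jun 8, Jun 9, Jun 10, Jun 11, Jun 14, Jun 15, Jun 16, Jun 17, Jun 18, skipping weekends) brings us to Friday, 18 June 2027, which is the last day of the consultation period.
Adding 10 calendar days to 18 June 2027 gives 28 June 2027, which is the date on which the service credit becomes due.

28 June 2027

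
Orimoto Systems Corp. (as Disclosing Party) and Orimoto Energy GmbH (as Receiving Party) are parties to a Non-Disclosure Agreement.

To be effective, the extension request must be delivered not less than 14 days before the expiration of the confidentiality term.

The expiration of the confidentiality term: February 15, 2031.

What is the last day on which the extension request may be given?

February 15, 2031 minus 14 days is February 1, 2031.

February 1, 2031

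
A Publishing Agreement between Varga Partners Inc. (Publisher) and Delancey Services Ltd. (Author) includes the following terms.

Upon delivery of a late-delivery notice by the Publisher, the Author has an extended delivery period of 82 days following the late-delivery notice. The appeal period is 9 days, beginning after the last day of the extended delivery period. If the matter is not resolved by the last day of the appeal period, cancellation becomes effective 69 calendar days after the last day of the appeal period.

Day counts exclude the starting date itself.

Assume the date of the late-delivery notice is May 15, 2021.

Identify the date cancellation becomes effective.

Oct 22, 2021

The last day of the extended delivery period: 82 calendar days after May 15, 2021 is Aug 5, 2021.
Adding 9 calendar days to Aug 5, 2021 gives Aug 14, 2021, which is the last day of the appeal period.
The date cancellation becomes effective: Aug 14, 2021 + 69 days = Oct 22, 2021.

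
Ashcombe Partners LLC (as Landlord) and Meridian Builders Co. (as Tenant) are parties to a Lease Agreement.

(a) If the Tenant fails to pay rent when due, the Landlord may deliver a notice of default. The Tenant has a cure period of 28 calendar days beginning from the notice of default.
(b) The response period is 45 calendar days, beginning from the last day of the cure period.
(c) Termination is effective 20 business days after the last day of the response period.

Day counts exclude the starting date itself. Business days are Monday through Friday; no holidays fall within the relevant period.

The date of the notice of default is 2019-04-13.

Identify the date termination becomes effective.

2019-07-23

The last day of the cure period: 28 calendar days after 2019-04-13 is 2019-05-11.
Adding 45 calendar days to 2019-05-11 gives 2019-06-25, which is the last day of the response period.
The date termination becomes effective: counting 20 business days from Tuesday, 2019-06-25 (Jun 26, Jun 27, Jun 28, Jul 1, …, Jul 19, Jul 22, Jul 23, skipping weekends) reaches Tuesday, 2019-07-23.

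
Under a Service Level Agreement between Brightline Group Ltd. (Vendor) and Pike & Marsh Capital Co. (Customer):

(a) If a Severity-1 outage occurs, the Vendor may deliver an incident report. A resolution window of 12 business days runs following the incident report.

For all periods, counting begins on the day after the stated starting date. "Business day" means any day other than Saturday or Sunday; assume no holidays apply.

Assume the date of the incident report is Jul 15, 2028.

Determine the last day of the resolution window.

Aug 1, 2028

From Saturday, Jul 15, 2028, 12 business days (Jul 17, Jul 18, Jul 19, Jul 20, …, Jul 28, Jul 31, Aug 1, skipping weekends) brings us to Tuesday, Aug 1, 2028, which is the last day of the resolution window.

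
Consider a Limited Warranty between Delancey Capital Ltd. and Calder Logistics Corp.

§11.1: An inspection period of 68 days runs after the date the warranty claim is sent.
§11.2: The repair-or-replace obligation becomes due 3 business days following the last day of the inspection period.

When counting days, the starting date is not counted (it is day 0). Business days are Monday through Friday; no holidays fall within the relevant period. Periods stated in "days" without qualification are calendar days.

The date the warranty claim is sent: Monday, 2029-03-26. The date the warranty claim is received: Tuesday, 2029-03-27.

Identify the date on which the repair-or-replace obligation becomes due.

The last day of the inspection period: 68 calendar days after 2029-03-26 is 2029-06-02.
The date on which the repair-or-replace obligation becomes due: 3 business days after Saturday, 2029-06-02, skipping weekends — Jun 4, Jun 5, Jun 6 — lands on Wednesday, 2029-06-06.

2029-06-06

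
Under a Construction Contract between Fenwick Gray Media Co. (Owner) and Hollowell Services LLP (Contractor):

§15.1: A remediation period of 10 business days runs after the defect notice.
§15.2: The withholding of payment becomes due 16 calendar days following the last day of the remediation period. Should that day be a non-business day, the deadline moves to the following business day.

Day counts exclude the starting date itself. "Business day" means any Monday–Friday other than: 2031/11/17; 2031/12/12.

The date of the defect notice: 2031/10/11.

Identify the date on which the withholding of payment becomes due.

2031/11/10

The last day of the remediation period: 10 business days after Saturday, 2031/10/11, skipping weekends — Oct 13, Oct 14, Oct 15, Oct 16, Oct 17, Oct 20, Oct 21, Oct 22, Oct 23, Oct 24 — lands on Friday, 2031/10/24.
Adding 16 calendar days to 2031/10/24 gives 2031/11/09, which is the date on which the withholding of payment becomes due. That falls on a Sunday, so it rolls to the next business day, Monday, 2031/11/10.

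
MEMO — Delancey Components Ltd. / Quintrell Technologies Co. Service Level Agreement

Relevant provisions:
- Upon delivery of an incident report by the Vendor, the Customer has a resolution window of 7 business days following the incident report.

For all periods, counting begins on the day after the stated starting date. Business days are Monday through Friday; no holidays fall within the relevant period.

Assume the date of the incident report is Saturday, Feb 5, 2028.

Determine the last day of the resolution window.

The last day of the resolution window: 7 business days after Saturday, Feb 5, 2028, skipping weekends — Feb 7, Feb 8, Feb 9, Feb 10, Feb 11, Feb 14, Feb 15 — lands on Tuesday, Feb 15, 2028.

Feb 15, 2028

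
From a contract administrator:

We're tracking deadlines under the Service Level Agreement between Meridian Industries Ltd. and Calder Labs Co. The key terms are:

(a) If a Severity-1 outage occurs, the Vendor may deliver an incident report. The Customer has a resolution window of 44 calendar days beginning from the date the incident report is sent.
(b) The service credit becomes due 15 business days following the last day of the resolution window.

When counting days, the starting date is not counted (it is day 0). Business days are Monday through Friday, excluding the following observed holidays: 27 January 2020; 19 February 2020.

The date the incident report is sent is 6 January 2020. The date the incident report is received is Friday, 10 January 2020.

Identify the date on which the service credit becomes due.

11 March 2020

The last day of the resolution window: 6 January 2020 + 44 days = 19 February 2020.
The date on which the service credit becomes due: counting 15 business days from Wednesday, 19 February 2020 (Feb 20, Feb 21, Feb 24, Feb 25, …, Mar 9, Mar 10, Mar 11, skipping weekends) reaches Wednesday, 11 March 2020.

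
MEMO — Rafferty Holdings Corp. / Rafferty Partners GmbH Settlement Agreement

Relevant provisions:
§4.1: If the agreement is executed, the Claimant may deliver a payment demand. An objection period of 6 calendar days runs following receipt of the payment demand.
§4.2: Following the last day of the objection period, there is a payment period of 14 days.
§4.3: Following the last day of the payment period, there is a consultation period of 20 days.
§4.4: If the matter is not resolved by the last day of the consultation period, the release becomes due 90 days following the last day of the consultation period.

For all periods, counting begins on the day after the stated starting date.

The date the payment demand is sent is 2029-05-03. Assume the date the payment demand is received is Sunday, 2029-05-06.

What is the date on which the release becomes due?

The last day of the objection period: 2029-05-06 + 6 days = 2029-05-12.
The last day of the payment period: 2029-05-12 + 14 days = 2029-05-26.
The last day of the consultation period: 20 calendar days after 2029-05-26 is 2029-06-15.
The date on which the release becomes due: 90 calendar days after 2029-06-15 is 2029-09-13.

2029-09-13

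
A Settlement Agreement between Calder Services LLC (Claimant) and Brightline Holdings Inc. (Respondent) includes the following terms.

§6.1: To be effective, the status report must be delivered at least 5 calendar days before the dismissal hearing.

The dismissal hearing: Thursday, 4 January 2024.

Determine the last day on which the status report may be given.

4 January 2024 minus 5 days is 30 December 2023.

30 December 2023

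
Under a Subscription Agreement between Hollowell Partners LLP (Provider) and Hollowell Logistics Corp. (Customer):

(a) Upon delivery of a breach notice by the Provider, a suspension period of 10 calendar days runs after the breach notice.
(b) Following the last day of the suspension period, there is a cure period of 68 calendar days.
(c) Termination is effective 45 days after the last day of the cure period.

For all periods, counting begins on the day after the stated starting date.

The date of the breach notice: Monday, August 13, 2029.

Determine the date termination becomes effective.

December 14, 2029

The last day of the suspension period: August 13, 2029 + 10 days = August 23, 2029.
The last day of the cure period: August 23, 2029 + 68 days = October 30, 2029.
Adding 45 calendar days to October 30, 2029 gives December 14, 2029, which is the date termination becomes effective.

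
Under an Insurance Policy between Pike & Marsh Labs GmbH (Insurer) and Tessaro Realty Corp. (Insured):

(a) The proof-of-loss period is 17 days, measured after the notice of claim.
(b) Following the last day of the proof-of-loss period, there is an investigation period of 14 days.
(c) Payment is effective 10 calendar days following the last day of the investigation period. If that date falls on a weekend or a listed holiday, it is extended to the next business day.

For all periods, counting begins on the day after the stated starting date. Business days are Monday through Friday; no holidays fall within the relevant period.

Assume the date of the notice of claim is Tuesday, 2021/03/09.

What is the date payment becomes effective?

2021/04/19

The last day of the proof-of-loss period: 2021/03/09 + 17 days = 2021/03/26.
The last day of the investigation period: 14 calendar days after 2021/03/26 is 2021/04/09.
The date payment becomes effective: 2021/04/09 + 10 days = 2021/04/19. 2021/04/19 is a Monday, so no roll-forward applies.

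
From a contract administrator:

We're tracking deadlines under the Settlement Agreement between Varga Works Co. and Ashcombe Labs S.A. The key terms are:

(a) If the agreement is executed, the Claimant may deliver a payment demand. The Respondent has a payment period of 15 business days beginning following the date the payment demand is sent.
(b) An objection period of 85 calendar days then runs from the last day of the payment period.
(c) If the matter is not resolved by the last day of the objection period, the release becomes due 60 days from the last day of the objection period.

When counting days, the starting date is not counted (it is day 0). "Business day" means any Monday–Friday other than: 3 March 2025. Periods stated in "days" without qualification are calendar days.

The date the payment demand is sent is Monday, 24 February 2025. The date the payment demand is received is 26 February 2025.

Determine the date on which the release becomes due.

10 August 2025

From Monday, 24 February 2025, 15 business days (Feb 25, Feb 26, Feb 27, Feb 28, …, Mar 14, Mar 17, Mar 18, skipping weekends and the listed holiday on Mar 3) brings us to Tuesday, 18 March 2025, which is the last day of the payment period.
The last day of the objection period: 18 March 2025 + 85 days = 11 June 2025.
The date on which the release becomes due: 60 calendar days after 11 June 2025 is 10 August 2025.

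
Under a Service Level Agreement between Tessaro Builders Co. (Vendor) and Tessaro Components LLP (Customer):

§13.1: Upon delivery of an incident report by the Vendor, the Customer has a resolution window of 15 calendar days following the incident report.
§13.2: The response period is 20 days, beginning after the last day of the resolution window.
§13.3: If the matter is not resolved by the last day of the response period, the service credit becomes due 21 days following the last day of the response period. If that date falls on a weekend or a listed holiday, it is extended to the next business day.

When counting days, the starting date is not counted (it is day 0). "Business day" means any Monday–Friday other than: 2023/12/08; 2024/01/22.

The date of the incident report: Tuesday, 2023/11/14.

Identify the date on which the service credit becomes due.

Adding 15 calendar days to 2023/11/14 gives 2023/11/29, which is the last day of the resolution window.
The last day of the response period: 2023/11/29 + 20 days = 2023/12/19.
The date on which the service credit becomes due: 21 calendar days after 2023/12/19 is 2024/01/09. 2024/01/09 is a Tuesday and is not a listed holiday, so no roll-forward applies.

2024/01/09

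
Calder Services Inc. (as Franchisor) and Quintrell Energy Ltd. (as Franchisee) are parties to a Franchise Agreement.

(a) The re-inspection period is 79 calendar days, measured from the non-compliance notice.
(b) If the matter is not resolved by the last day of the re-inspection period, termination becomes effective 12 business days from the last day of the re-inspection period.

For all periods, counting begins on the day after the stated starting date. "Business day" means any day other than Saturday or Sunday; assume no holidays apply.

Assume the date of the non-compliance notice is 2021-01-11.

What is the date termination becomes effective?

Adding 79 calendar days to 2021-01-11 gives 2021-03-31, which is the last day of the re-inspection period.
The date termination becomes effective: 12 business days after Wednesday, 2021-03-31, skipping weekends — Apr 1, Apr 2, Apr 5, Apr 6, …, Apr 14, Apr 15, Apr 16 — lands on Friday, 2021-04-16.

2021-04-16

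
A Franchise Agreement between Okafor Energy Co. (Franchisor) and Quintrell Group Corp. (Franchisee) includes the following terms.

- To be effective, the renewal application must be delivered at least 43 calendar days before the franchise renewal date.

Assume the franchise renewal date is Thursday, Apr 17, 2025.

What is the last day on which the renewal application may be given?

Mar 5, 2025

Counting back 43 calendar days from Apr 17, 2025 gives Mar 5, 2025.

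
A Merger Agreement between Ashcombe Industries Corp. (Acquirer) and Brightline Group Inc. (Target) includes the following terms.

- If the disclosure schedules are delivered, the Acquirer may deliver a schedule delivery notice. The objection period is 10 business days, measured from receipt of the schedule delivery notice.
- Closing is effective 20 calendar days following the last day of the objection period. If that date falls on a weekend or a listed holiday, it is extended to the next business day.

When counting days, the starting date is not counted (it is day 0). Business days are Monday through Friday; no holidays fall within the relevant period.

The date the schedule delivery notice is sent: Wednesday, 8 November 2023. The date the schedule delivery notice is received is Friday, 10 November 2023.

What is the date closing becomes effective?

14 December 2023

The last day of the objection period: counting 10 business days from Friday, 10 November 2023 (Nov 13, Nov 14, Nov 15, Nov 16, Nov 17, Nov 20, Nov 21, Nov 22, Nov 23, Nov 24, skipping weekends) reaches Friday, 24 November 2023.
The date closing becomes effective: 24 November 2023 + 20 days = 14 December 2023. 14 December 2023 is a Thursday, so no roll-forward applies.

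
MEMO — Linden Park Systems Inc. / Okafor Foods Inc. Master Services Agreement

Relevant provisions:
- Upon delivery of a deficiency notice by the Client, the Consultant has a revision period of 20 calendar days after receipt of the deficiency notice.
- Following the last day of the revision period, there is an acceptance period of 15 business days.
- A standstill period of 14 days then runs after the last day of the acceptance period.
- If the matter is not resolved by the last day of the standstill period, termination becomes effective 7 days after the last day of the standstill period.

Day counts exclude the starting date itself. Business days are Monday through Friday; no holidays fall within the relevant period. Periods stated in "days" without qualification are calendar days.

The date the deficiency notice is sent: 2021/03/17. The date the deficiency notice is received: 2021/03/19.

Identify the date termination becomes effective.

The last day of the revision period: 20 calendar days after 2021/03/19 is 2021/04/08.
From Thursday, 2021/04/08, 15 business days (Apr 9, Apr 12, Apr 13, Apr 14, …, Apr 27, Apr 28, Apr 29, skipping weekends) brings us to Thursday, 2021/04/29, which is the last day of the acceptance period.
The last day of the standstill period: 14 calendar days after 2021/04/29 is 2021/05/13.
The date termination becomes effective: 2021/05/13 + 7 days = 2021/05/20.

2021/05/20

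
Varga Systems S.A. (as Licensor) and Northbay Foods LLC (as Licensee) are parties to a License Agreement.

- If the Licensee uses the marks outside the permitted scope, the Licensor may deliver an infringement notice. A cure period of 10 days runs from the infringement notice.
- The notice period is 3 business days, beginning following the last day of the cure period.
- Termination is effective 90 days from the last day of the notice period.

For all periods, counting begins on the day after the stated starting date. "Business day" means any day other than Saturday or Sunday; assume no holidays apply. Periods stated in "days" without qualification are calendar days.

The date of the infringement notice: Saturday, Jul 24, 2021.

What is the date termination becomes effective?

The last day of the cure period: Jul 24, 2021 + 10 days = Aug 3, 2021.
The last day of the notice period: counting 3 business days from Tuesday, Aug 3, 2021 (Aug 4, Aug 5, Aug 6, skipping weekends) reaches Friday, Aug 6, 2021.
The date termination becomes effective: Aug 6, 2021 + 90 days = Nov 4, 2021.

Nov 4, 2021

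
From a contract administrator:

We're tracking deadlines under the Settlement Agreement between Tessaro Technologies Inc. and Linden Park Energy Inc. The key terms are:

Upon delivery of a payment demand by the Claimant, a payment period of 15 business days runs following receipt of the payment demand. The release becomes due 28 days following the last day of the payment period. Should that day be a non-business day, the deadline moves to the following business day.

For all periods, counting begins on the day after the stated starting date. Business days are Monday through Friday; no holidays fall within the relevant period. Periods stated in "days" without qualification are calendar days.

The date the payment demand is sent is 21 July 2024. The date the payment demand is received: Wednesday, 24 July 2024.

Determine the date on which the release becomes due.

11 September 2024

From Wednesday, 24 July 2024, 15 business days (Jul 25, Jul 26, Jul 29, Jul 30, …, Aug 12, Aug 13, Aug 14, skipping weekends) brings us to Wednesday, 14 August 2024, which is the last day of the payment period.
The date on which the release becomes due: 28 calendar days after 14 August 2024 is 11 September 2024. 11 September 2024 is a Wednesday, so no roll-forward applies.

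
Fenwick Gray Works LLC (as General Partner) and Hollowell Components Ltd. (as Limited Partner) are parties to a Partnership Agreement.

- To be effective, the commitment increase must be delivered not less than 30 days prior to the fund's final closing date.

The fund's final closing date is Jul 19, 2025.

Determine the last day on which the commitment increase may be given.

Jun 19, 2025

Counting back 30 calendar days from Jul 19, 2025 gives Jun 19, 2025.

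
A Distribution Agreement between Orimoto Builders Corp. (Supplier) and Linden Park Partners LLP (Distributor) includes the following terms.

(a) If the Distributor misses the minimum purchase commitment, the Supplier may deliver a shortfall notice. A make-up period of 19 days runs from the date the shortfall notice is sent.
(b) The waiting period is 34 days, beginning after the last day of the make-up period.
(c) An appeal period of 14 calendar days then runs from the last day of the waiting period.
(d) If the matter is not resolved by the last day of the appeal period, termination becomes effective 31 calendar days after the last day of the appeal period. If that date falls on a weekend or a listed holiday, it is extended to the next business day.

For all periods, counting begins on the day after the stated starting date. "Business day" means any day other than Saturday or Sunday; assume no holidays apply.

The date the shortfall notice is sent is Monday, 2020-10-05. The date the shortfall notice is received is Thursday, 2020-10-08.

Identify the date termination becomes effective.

2021-01-11

Adding 19 calendar days to 2020-10-05 gives 2020-10-24, which is the last day of the make-up period.
Adding 34 calendar days to 2020-10-24 gives 2020-11-27, which is the last day of the waiting period.
Adding 14 calendar days to 2020-11-27 gives 2020-12-11, which is the last day of the appeal period.
Adding 31 calendar days to 2020-12-11 gives 2021-01-11, which is the date termination becomes effective. 2021-01-11 is a Monday, so no roll-forward applies.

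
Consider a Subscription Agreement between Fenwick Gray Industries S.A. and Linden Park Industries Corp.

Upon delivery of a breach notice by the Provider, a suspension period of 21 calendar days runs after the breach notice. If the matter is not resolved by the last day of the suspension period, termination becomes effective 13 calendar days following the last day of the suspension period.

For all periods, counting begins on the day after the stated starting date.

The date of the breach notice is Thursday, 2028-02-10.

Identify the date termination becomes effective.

Adding 21 calendar days to 2028-02-10 gives 2028-03-02, which is the last day of the suspension period.
Adding 13 calendar days to 2028-03-02 gives 2028-03-15, which is the date termination becomes effective.

2028-03-15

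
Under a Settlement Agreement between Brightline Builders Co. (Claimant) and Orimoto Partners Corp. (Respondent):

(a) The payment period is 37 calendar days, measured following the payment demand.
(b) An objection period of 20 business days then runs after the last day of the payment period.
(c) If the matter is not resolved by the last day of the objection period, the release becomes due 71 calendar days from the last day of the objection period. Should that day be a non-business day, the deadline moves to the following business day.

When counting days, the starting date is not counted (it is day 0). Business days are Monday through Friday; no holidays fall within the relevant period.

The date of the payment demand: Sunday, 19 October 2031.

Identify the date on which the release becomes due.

3 March 2032

Adding 37 calendar days to 19 October 2031 gives 25 November 2031, which is the last day of the payment period.
The last day of the objection period: counting 20 business days from Tuesday, 25 November 2031 (Nov 26, Nov 27, Nov 28, Dec 1, …, Dec 19, Dec 22, Dec 23, skipping weekends) reaches Tuesday, 23 December 2031.
The date on which the release becomes due: 71 calendar days after 23 December 2031 is 3 March 2032. 3 March 2032 is a Wednesday, so no roll-forward applies.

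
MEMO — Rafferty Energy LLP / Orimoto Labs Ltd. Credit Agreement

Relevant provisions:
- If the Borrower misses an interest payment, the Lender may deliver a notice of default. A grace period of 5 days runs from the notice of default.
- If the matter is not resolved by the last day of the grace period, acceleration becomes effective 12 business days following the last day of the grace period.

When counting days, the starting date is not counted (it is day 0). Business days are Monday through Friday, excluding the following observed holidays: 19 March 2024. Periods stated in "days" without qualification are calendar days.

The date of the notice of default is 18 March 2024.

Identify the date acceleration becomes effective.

Adding 5 calendar days to 18 March 2024 gives 23 March 2024, which is the last day of the grace period.
The date acceleration becomes effective: 12 business days after Saturday, 23 March 2024, skipping weekends — Mar 25, Mar 26, Mar 27, Mar 28, …, Apr 5, Apr 8, Apr 9 — lands on Tuesday, 9 April 2024.

9 April 2024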